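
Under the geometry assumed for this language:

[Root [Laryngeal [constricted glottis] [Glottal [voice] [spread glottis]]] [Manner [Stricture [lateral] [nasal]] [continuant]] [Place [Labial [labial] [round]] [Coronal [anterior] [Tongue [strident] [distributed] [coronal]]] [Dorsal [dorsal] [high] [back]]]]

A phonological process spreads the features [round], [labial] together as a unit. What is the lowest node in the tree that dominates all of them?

[round]: Root ▹ Place ▹ Labial ▹ [round].
[labial]: Root ▹ Place ▹ Labial ▹ [labial].
The listed terminals split across distinct daughters of Labial, so Labial itself is the smallest node containing them all.

Labial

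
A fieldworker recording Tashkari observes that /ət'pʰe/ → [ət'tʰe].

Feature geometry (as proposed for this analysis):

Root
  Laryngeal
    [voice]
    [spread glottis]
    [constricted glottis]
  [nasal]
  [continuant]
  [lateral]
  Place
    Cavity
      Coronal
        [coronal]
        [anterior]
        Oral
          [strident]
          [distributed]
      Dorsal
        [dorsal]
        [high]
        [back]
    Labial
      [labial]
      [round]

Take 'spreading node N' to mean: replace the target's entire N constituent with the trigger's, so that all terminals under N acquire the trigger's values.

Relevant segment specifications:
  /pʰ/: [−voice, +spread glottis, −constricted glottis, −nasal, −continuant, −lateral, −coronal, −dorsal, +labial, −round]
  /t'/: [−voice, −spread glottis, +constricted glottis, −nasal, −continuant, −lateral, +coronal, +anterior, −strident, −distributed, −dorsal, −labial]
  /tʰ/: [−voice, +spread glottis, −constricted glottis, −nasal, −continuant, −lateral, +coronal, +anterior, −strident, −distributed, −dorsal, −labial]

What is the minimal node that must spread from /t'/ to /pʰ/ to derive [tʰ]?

Comparing /pʰ/ with its surface form [tʰ], the features that change are [labial], [round], [coronal], [anterior], [distributed], [strident].
These terminals are all dominated by Place, and no proper subconstituent of Place covers them all; Place is their lowest common ancestor.
Delinking /pʰ/'s Place and associating /t'/'s Place gives precisely the feature bundle of [tʰ].
Had Root spread, [constricted glottis], [spread glottis] would have taken /t'/'s values; they stay as in /pʰ/, confirming the spreading constituent is exactly Place.

Place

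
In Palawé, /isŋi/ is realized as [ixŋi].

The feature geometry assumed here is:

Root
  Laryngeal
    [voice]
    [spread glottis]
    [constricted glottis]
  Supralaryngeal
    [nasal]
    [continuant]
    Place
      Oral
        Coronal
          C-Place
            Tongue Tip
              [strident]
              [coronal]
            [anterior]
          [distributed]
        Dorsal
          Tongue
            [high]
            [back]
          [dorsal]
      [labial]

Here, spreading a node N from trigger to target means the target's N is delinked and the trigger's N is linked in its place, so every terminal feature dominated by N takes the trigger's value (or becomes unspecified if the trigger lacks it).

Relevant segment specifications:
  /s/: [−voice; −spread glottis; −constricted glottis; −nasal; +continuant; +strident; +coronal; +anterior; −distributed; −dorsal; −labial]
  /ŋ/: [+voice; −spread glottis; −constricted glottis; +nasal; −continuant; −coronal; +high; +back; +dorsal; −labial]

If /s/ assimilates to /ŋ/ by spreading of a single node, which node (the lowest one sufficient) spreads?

Oral

The alternation /s/ → [x] changes [coronal], [anterior], [distributed], [strident], [dorsal], [high], [back] and nothing else.
The smallest constituent containing every changed terminal is Oral — each of its daughters lacks at least one of the affected features.
Delinking /s/'s Oral and associating /ŋ/'s Oral gives precisely the feature bundle of [x].
Features on which the two segments disagree outside Oral, such as [nasal], [voice], are unchanged — nothing dominating them spread, and Oral is the minimal sufficient constituent.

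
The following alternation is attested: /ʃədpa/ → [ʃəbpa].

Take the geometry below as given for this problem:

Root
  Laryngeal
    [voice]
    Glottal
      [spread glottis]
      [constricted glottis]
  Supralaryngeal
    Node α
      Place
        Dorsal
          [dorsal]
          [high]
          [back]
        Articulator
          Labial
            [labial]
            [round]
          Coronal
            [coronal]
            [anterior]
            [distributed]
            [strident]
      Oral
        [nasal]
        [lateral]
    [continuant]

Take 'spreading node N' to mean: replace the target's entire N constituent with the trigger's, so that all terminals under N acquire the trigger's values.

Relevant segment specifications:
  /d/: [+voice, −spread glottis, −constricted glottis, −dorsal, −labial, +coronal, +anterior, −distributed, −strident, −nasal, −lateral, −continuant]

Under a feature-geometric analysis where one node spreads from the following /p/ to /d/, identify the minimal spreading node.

Feature comparison: [labial], [round], [coronal], [anterior], [distributed], [strident] differ between /d/ and [b]; the remaining terminals match.
These terminals are all dominated by Articulator, and no proper subconstituent of Articulator covers them all; Articulator is their lowest common ancestor.
Delinking /d/'s Articulator and associating /p/'s Articulator gives precisely the feature bundle of [b].
[voice], a feature on which the two segments disagree outside Articulator, is unchanged — nothing dominating it spread, and Articulator is the minimal sufficient constituent.

Articulator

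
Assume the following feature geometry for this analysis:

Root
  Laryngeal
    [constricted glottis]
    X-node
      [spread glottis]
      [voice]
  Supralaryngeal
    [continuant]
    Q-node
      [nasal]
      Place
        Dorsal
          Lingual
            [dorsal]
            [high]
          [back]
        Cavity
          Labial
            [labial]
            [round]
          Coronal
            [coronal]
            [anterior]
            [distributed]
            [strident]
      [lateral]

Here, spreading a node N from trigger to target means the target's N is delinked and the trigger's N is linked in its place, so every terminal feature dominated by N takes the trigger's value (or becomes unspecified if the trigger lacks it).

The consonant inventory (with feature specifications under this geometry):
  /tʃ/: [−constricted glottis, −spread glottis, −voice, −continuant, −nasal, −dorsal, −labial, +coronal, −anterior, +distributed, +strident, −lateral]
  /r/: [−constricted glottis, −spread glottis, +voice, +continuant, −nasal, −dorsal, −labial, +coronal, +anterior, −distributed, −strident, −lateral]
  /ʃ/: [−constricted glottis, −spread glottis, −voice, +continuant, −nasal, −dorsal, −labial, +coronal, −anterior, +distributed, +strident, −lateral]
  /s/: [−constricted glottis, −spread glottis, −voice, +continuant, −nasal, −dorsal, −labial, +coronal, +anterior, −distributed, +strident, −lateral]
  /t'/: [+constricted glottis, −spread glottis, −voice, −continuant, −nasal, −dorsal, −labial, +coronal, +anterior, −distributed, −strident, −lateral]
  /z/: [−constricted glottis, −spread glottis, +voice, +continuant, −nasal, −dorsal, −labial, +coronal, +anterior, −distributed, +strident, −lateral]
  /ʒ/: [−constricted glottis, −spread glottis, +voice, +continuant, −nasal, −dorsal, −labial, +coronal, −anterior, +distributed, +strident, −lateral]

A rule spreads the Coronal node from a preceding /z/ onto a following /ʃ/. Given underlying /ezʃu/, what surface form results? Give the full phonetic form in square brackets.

[ezsu]

The Coronal node dominates the terminals [coronal], [anterior], [distributed], [strident].
The target acquires /z/'s values for everything under Coronal — [+coronal], [+anterior], [−distributed], [+strident] — while keeping its own [constricted glottis], [spread glottis], [voice], ….
Among the inventory, only /s/ has exactly this specification, giving the surface form [ezsu].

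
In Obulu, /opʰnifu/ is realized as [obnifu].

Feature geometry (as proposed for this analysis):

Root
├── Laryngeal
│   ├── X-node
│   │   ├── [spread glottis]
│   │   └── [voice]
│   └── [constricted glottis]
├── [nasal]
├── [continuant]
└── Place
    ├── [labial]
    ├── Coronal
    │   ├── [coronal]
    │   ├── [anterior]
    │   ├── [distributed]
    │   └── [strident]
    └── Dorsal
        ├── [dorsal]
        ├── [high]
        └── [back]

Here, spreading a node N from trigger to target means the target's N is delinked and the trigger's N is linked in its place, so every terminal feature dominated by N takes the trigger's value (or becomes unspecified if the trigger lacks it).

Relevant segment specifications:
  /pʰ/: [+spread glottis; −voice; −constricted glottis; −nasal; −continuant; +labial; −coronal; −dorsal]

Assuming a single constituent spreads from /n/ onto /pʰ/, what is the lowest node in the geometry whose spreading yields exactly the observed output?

Feature comparison: [voice], [spread glottis] differ between /pʰ/ and [b]; the remaining terminals match.
These terminals are all dominated by X-node, and no proper subconstituent of X-node covers them all; X-node is their lowest common ancestor.
Spreading X-node from /n/ overwrites each of those terminals with /n/'s values, yielding exactly [b].
[coronal], [labial] stay as in /pʰ/ although /n/ differs there, so no node dominating them spread; among the remaining candidates X-node is the lowest that derives the output.

X-node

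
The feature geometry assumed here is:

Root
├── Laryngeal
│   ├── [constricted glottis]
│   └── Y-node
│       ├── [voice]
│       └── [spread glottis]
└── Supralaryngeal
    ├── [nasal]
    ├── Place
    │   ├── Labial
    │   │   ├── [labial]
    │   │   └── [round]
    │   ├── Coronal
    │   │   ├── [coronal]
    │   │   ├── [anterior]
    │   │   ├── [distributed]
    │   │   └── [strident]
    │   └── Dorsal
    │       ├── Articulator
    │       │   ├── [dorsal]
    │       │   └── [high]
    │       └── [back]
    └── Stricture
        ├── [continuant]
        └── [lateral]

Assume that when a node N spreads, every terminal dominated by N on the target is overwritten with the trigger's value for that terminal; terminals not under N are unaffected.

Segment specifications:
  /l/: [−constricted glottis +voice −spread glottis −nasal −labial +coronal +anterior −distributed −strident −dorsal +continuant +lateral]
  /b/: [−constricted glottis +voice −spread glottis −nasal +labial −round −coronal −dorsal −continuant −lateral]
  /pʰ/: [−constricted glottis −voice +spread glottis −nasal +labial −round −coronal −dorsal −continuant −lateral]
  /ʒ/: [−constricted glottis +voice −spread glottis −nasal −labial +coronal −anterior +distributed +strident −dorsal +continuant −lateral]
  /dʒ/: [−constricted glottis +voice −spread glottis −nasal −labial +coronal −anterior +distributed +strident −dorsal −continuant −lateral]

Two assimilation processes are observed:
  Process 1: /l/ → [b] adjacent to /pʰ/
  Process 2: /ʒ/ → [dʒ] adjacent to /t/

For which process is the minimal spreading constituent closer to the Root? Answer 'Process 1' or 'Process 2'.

Process 1

In Process 1, [continuant], [lateral], [labial], [round], [coronal], [anterior], [distributed], [strident] change, so the minimal spreading node is Supralaryngeal at depth 1.
Process 2 alters [continuant]; the lowest dominating node is [continuant] (depth 3 from Root).
Supralaryngeal (depth 1) sits above [continuant] (depth 3), making Process 1 the one with the higher spreading node.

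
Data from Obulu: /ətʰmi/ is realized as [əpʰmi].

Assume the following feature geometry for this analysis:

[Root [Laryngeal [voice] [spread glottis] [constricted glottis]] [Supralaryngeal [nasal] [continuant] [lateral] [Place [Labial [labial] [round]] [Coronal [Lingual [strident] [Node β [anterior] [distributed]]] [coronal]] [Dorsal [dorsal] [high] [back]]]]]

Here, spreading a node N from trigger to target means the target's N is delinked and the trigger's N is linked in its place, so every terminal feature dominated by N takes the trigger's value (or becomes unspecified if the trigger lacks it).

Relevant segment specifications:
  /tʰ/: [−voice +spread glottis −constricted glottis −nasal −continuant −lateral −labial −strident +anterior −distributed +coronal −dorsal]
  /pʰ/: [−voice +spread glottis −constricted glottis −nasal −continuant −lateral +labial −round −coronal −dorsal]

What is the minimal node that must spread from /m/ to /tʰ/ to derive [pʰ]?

The alternation /tʰ/ → [pʰ] changes [labial], [round], [coronal], [anterior], [distributed], [strident] and nothing else.
Tracing each changed feature up the tree, the paths first meet at Place; any lower node misses at least one of them.
Spreading Place from /m/ overwrites each of those terminals with /m/'s values, yielding exactly [pʰ].
Had Supralaryngeal or a higher node spread, [nasal] would have taken /m/'s value; it stays as in /tʰ/, confirming the spreading constituent is exactly Place.

Place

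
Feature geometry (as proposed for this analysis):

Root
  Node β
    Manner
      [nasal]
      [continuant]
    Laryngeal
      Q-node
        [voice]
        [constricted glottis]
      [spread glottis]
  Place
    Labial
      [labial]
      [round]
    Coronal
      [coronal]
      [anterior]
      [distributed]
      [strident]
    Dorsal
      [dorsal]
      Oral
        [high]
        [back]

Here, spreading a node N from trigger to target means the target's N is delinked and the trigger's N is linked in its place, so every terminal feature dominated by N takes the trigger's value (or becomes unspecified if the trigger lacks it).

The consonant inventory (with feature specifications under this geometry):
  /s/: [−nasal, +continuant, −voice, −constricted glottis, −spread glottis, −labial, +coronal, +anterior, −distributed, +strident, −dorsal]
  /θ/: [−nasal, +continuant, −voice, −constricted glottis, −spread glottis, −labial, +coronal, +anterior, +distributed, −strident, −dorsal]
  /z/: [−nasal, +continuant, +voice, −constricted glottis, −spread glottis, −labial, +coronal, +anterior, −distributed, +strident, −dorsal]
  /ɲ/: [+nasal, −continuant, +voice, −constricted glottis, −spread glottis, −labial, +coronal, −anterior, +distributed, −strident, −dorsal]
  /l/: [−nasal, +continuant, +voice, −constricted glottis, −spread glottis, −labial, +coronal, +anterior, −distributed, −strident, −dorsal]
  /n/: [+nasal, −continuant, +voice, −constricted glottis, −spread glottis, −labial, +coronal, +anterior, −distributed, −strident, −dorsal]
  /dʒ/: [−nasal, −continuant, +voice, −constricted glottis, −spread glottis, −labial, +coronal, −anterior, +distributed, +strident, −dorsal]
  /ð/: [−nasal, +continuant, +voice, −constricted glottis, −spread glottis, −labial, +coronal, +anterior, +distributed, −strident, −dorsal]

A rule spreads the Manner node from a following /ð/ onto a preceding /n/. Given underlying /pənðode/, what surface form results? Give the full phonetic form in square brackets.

[pəlðode]

The Manner node dominates the terminals [nasal], [continuant].
The target acquires /ð/'s values for everything under Manner — [−nasal], [+continuant] — while keeping its own [voice], [constricted glottis], [spread glottis], ….
This feature bundle is that of [l], so /pənðode/ surfaces as [pəlðode].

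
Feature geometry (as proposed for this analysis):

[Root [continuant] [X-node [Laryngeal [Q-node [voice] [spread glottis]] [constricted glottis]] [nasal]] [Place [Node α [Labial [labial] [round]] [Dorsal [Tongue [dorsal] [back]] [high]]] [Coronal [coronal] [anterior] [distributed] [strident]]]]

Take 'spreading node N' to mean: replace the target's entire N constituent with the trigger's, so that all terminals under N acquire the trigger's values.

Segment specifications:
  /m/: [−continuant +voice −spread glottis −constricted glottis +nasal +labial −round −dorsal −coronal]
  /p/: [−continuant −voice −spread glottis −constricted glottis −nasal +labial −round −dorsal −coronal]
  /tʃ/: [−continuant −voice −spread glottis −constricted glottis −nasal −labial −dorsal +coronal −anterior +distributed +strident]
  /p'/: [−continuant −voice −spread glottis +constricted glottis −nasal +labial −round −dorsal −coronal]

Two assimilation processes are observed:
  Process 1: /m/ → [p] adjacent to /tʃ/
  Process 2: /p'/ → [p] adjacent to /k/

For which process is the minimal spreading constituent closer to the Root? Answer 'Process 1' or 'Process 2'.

Process 1 alters [voice], [nasal]; the lowest common ancestor is X-node (depth 1 from Root).
Process 2 alters [constricted glottis]; the lowest dominating node is [constricted glottis] (depth 3 from Root).
X-node (depth 1) sits above [constricted glottis] (depth 3), making Process 1 the one with the higher spreading node.

Process 1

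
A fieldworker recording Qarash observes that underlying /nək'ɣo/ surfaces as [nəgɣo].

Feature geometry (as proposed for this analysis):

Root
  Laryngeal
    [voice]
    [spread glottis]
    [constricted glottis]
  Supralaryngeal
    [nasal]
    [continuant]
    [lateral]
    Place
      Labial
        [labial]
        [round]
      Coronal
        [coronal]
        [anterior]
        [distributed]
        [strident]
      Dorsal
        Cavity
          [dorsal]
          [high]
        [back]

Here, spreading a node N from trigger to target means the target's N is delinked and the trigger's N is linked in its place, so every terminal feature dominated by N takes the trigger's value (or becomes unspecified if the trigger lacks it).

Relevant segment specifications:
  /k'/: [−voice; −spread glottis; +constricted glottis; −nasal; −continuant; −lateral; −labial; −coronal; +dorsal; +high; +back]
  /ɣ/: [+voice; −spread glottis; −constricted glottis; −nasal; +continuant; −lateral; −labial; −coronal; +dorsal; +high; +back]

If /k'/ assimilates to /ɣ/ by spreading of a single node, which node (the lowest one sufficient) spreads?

The alternation /k'/ → [g] changes [voice], [constricted glottis] and nothing else.
The smallest constituent containing every changed terminal is Laryngeal — each of its daughters lacks at least one of the affected features.
Spreading Laryngeal from /ɣ/ overwrites each of those terminals with /ɣ/'s values, yielding exactly [g].
Had Root spread, [continuant] would have taken /ɣ/'s value; it stays as in /k'/, confirming the spreading constituent is exactly Laryngeal.

Laryngeal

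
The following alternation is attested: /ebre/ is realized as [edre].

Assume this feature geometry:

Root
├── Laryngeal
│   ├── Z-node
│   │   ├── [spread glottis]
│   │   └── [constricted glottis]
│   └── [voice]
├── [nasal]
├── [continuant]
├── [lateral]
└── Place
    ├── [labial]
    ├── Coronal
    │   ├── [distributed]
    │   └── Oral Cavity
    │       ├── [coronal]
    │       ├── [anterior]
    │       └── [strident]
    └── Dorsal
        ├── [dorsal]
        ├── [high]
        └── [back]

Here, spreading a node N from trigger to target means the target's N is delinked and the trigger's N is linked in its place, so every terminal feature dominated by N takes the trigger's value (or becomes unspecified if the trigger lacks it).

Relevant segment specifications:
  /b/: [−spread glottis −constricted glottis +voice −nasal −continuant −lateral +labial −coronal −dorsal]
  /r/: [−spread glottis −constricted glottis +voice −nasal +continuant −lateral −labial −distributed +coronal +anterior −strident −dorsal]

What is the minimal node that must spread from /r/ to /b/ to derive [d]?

Place

Feature comparison: [labial], [coronal], [anterior], [distributed], [strident] differ between /b/ and [d]; the remaining terminals match.
Tracing each changed feature up the tree, the paths first meet at Place; any lower node misses at least one of them.
Spreading Place from /r/ overwrites each of those terminals with /r/'s values, yielding exactly [d].
Since [continuant] is preserved even though /r/ disagrees there, no node above Place spread.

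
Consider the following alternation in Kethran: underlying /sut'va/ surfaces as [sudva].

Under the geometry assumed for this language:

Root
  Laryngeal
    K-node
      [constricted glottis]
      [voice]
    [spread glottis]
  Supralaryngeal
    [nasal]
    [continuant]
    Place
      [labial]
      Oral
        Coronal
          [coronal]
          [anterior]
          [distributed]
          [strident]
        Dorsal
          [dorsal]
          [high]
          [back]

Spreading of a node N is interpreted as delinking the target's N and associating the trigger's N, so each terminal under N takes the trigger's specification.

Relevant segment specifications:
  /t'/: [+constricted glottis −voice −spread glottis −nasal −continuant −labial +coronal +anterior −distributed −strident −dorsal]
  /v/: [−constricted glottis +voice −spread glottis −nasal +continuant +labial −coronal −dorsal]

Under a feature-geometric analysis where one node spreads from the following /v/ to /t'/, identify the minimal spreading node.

K-node

Comparing /t'/ with its surface form [d], the features that change are [voice], [constricted glottis].
These terminals are all dominated by K-node, and no proper subconstituent of K-node covers them all; K-node is their lowest common ancestor.
Spreading K-node from /v/ overwrites each of those terminals with /v/'s values, yielding exactly [d].
[labial], [coronal] stay as in /t'/ although /v/ differs there, so no node dominating them spread; among the remaining candidates K-node is the lowest that derives the output.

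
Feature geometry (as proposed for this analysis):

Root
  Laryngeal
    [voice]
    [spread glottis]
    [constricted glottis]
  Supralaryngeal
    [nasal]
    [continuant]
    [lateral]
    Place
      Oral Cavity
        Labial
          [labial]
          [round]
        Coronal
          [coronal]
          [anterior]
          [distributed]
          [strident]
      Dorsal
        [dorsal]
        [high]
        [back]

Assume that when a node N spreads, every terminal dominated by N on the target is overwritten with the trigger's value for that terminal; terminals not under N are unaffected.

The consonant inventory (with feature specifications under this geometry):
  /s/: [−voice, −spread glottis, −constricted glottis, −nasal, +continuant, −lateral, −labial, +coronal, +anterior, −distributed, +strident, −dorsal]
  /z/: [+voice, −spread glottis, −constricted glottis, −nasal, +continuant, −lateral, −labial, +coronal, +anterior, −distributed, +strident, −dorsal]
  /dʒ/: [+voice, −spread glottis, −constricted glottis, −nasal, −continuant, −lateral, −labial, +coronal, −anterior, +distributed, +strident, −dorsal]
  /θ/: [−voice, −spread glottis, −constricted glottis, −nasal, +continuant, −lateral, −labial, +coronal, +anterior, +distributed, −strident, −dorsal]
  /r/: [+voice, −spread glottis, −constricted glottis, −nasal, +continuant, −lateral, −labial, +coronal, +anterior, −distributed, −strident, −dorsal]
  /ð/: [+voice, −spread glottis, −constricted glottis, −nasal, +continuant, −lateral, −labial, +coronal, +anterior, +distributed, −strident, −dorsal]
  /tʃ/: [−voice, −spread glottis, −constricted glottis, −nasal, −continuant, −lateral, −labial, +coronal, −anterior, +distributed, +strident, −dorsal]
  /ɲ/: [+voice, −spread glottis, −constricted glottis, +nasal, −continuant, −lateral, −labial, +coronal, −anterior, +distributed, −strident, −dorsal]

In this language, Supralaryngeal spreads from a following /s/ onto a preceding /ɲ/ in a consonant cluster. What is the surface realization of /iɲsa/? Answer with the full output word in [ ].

Supralaryngeal immediately or transitively dominates [nasal], [continuant], [lateral], [labial], [round], [coronal], [anterior], [distributed], [strident], [dorsal], [high], [back].
Spreading Supralaryngeal from /s/ onto /ɲ/ replaces those values with /s/'s: [−nasal], [+continuant], [−lateral], [−labial], [+coronal], [+anterior], [−distributed], [+strident], [−dorsal]. Features outside Supralaryngeal ([voice], [spread glottis], [constricted glottis]) stay as in /ɲ/.
Among the inventory, only /z/ has exactly this specification, giving the surface form [izsa].

[izsa]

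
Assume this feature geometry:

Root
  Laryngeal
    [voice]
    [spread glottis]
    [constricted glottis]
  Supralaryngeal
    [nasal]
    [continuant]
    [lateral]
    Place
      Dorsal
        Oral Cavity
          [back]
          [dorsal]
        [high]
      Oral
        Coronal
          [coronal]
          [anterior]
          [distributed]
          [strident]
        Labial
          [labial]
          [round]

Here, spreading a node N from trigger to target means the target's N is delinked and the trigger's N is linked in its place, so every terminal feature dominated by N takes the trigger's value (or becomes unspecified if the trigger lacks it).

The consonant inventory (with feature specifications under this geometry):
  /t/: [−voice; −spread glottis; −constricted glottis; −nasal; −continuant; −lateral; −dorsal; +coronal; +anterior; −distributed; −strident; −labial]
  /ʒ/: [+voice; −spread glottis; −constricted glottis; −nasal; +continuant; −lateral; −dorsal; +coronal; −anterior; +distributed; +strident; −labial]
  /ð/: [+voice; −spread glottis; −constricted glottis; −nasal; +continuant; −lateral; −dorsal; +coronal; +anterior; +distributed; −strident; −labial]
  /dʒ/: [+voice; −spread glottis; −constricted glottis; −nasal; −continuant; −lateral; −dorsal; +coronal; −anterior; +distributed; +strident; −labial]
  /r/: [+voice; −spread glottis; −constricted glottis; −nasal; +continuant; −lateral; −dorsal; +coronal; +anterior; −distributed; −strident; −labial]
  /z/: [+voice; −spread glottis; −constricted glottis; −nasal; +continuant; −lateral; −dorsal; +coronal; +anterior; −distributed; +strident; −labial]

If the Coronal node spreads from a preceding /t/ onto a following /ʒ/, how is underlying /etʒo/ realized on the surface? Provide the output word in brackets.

Terminals under Coronal in this geometry: [coronal], [anterior], [distributed], [strident].
The target acquires /t/'s values for everything under Coronal — [+coronal], [+anterior], [−distributed], [−strident] — while keeping its own [voice], [spread glottis], [constricted glottis], ….
Among the inventory, only /r/ has exactly this specification, giving the surface form [etro].

[etro]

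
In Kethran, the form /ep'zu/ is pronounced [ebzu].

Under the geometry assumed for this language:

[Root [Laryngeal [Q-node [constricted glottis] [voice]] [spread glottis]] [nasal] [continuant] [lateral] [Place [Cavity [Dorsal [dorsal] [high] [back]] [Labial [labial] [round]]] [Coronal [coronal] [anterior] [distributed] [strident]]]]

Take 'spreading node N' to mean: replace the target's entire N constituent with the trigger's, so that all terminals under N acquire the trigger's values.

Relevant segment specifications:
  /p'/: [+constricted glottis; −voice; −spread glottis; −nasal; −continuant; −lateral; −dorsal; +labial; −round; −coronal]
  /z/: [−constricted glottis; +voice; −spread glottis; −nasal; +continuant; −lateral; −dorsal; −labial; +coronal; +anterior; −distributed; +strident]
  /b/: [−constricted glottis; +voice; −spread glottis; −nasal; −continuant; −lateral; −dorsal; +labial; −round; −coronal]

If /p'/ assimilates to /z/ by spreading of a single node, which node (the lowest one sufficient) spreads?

Comparing /p'/ with its surface form [b], the features that change are [voice], [constricted glottis].
Tracing each changed feature up the tree, the paths first meet at Q-node; any lower node misses at least one of them.
If Q-node spreads, every terminal under it takes /z/'s value, producing [b] as observed.
[continuant], [labial] stay as in /p'/ although /z/ differs there, so no node dominating them spread; among the remaining candidates Q-node is the lowest that derives the output.

Q-node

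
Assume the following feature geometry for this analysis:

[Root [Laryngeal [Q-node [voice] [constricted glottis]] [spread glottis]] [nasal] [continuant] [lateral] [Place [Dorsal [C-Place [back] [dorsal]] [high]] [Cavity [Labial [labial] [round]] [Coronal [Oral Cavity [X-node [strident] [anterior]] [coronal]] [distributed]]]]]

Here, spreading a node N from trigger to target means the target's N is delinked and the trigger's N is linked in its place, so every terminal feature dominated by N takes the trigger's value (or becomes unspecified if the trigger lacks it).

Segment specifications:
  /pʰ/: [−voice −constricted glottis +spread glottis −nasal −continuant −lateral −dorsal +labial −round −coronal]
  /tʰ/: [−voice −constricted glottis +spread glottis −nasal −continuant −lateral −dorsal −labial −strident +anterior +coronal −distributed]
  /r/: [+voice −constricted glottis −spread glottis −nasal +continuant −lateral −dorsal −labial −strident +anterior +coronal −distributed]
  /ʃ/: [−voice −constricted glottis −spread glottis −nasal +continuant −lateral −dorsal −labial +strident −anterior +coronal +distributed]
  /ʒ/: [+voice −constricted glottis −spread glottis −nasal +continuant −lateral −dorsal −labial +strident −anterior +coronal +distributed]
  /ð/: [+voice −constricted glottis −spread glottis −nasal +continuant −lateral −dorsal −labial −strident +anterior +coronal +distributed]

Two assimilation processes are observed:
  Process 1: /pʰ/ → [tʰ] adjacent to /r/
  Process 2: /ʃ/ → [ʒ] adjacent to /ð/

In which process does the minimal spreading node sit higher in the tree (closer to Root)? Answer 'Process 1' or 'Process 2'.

In Process 1, [labial], [round], [coronal], [anterior], [distributed], [strident] change, so the minimal spreading node is Cavity at depth 2.
Process 2 alters [voice]; the lowest dominating node is [voice] (depth 3 from Root).
Cavity is closer to Root than [voice], so Process 1 spreads the higher node.

Process 1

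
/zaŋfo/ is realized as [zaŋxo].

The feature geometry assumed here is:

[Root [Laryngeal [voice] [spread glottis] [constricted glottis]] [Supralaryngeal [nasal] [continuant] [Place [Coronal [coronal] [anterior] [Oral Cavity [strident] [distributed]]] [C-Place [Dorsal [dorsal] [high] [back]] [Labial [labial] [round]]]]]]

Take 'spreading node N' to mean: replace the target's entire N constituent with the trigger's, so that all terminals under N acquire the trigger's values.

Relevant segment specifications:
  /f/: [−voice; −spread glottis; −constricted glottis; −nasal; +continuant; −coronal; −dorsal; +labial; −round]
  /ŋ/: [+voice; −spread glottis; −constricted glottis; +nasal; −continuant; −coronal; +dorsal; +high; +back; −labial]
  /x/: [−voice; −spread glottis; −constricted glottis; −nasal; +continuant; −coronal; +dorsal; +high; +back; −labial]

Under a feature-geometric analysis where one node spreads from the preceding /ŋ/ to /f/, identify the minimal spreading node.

/f/ and [x] differ in [labial], [round], [dorsal], [high], [back]; every other specified feature is identical.
In this geometry the lowest node dominating all of them is C-Place: every daughter of C-Place dominates only a proper subset, so no lower node suffices.
If C-Place spreads, every terminal under it takes /ŋ/'s value, producing [x] as observed.
Features on which the two segments disagree outside C-Place, such as [continuant], [nasal], are unchanged — nothing dominating them spread, and C-Place is the minimal sufficient constituent.

C-Place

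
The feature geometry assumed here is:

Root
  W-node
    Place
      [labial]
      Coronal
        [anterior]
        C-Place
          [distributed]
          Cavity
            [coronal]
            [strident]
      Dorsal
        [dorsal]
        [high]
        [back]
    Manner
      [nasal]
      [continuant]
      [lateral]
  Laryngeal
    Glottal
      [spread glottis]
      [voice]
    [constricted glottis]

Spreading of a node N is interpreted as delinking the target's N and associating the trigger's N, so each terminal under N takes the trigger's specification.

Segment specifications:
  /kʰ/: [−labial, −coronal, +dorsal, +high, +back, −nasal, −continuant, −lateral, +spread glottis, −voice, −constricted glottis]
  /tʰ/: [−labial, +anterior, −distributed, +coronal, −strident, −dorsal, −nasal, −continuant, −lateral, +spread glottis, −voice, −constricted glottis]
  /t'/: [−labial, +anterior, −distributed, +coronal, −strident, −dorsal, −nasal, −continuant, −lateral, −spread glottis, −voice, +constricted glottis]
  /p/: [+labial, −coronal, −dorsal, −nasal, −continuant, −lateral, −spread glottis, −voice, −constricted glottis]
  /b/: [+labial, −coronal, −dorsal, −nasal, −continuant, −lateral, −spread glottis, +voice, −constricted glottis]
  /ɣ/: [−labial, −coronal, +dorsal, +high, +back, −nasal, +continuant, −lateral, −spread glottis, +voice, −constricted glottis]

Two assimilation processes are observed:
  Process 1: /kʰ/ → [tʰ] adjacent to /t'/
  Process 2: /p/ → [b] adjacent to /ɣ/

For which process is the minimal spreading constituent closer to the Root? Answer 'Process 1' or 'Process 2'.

Process 1 alters [coronal], [anterior], [distributed], [strident], [dorsal], [high], [back]; the lowest common ancestor is Place (depth 2 from Root).
Process 2: the feature that changes is [voice]; the minimal node is [voice] (depth 3).
Place is closer to Root than [voice], so Process 1 spreads the higher node.

Process 1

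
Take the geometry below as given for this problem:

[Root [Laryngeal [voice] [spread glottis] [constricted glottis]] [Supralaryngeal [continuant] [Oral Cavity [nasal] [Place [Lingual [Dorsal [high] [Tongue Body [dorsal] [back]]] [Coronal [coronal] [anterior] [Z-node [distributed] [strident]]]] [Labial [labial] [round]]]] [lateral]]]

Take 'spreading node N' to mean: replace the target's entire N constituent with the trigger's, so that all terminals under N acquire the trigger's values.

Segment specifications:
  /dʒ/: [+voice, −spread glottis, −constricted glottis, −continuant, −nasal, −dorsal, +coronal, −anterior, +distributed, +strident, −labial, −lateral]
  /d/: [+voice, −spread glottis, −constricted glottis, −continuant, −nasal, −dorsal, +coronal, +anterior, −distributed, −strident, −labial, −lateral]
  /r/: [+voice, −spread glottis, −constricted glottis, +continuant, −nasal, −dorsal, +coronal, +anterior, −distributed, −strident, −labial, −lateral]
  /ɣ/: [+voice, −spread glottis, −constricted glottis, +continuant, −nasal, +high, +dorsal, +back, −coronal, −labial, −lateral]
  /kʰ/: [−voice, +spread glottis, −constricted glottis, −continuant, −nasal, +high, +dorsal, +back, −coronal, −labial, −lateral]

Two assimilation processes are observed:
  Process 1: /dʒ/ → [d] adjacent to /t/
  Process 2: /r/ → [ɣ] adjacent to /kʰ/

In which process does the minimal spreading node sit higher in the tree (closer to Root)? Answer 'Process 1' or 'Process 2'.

In Process 1, [anterior], [distributed], [strident] change, so the minimal spreading node is Coronal at depth 5.
Process 2 alters [coronal], [anterior], [distributed], [strident], [dorsal], [high], [back]; the lowest common ancestor is Lingual (depth 4 from Root).
Lingual (depth 4) sits above Coronal (depth 5), making Process 2 the one with the higher spreading node.

Process 2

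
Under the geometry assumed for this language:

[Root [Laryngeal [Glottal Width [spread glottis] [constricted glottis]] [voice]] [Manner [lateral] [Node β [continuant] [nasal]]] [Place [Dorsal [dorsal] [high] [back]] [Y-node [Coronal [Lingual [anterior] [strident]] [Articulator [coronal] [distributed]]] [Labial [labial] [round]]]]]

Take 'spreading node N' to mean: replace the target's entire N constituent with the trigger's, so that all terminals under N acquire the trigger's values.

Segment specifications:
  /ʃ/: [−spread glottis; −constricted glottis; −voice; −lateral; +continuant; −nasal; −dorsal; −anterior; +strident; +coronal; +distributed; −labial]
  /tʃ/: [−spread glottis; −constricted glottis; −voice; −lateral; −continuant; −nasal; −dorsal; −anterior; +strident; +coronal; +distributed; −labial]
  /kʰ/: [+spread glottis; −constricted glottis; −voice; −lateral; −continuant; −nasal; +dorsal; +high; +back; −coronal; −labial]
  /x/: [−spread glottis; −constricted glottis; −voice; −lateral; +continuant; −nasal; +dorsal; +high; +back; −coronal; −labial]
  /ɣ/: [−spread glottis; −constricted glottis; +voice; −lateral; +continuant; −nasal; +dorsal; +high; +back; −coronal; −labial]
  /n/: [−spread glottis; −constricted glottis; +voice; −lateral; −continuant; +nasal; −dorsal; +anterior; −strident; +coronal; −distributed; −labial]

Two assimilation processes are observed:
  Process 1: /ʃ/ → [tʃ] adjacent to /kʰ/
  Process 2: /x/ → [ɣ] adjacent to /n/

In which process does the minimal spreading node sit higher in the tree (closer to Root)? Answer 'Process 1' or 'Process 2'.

Process 2

Process 1 alters [continuant]; the lowest dominating node is [continuant] (depth 3 from Root).
Process 2: the feature that changes is [voice]; the minimal node is [voice] (depth 2).
Depth 2 < depth 3; Process 2 involves the structurally higher constituent [voice].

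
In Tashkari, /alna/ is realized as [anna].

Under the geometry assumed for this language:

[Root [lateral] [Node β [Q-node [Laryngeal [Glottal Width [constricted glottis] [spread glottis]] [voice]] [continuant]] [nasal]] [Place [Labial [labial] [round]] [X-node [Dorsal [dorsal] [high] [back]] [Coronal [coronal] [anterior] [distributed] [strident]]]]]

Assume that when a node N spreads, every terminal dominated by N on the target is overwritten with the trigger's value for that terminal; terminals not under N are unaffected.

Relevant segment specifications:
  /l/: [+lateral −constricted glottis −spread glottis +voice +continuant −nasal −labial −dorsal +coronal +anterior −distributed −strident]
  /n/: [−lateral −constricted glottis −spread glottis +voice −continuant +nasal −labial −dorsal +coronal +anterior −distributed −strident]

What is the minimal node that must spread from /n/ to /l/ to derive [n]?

Root

The alternation /l/ → [n] changes [nasal], [continuant], [lateral] and nothing else.
In this geometry the lowest node dominating all of them is Root: every daughter of Root dominates only a proper subset, so no lower node suffices.
Spreading Root from /n/ overwrites each of those terminals with /n/'s values, yielding exactly [n].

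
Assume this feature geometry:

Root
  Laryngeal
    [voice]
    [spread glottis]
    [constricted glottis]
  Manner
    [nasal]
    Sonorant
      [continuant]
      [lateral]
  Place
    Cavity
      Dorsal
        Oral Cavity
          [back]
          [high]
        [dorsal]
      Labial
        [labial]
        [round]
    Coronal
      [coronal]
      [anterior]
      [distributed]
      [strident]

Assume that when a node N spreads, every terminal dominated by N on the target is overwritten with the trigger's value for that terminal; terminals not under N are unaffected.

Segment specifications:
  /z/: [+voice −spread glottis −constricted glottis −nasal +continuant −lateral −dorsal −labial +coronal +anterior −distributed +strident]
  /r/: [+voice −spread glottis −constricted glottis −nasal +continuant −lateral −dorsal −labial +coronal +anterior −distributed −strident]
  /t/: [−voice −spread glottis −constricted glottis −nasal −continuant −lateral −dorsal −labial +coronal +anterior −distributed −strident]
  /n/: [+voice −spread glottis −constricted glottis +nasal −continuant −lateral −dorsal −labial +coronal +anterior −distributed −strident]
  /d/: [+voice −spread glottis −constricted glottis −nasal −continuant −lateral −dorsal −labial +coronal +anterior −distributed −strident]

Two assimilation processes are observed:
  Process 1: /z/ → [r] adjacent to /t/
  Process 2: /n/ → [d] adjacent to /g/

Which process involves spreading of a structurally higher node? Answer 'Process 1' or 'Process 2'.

Process 2

In Process 1, [strident] changes, so the minimal spreading node is [strident] at depth 3.
Process 2 alters [nasal]; the lowest dominating node is [nasal] (depth 2 from Root).
[nasal] is closer to Root than [strident], so Process 2 spreads the higher node.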